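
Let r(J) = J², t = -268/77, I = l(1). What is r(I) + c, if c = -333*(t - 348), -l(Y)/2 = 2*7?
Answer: 9072680/77 ≈ 1.1783e+5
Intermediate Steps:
l(Y) = -28 (l(Y) = -4*7 = -2*14 = -28)
I = -28
t = -268/77 (t = -268*1/77 = -268/77 ≈ -3.4805)
c = 9012312/77 (c = -333*(-268/77 - 348) = -333*(-27064/77) = 9012312/77 ≈ 1.1704e+5)
r(I) + c = (-28)² + 9012312/77 = 784 + 9012312/77 = 9072680/77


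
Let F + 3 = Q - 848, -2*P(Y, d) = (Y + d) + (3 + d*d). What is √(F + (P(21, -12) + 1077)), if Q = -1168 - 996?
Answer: 12*I*√14 ≈ 44.9*I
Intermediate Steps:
P(Y, d) = -3/2 - Y/2 - d/2 - d²/2 (P(Y, d) = -((Y + d) + (3 + d*d))/2 = -((Y + d) + (3 + d²))/2 = -(3 + Y + d + d²)/2 = -3/2 - Y/2 - d/2 - d²/2)
Q = -2164
F = -3015 (F = -3 + (-2164 - 848) = -3 - 3012 = -3015)
√(F + (P(21, -12) + 1077)) = √(-3015 + ((-3/2 - ½*21 - ½*(-12) - ½*(-12)²) + 1077)) = √(-3015 + ((-3/2 - 21/2 + 6 - ½*144) + 1077)) = √(-3015 + ((-3/2 - 21/2 + 6 - 72) + 1077)) = √(-3015 + (-78 + 1077)) = √(-3015 + 999) = √(-2016) = 12*I*√14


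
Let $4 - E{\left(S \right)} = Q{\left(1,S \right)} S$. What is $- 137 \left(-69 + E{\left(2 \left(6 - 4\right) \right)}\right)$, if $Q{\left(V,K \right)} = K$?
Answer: $11097$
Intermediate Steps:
$E{\left(S \right)} = 4 - S^{2}$ ($E{\left(S \right)} = 4 - S S = 4 - S^{2}$)
$- 137 \left(-69 + E{\left(2 \left(6 - 4\right) \right)}\right) = - 137 \left(-69 + \left(4 - \left(2 \left(6 - 4\right)\right)^{2}\right)\right) = - 137 \left(-69 + \left(4 - \left(2 \cdot 2\right)^{2}\right)\right) = - 137 \left(-69 + \left(4 - 4^{2}\right)\right) = - 137 \left(-69 + \left(4 - 16\right)\right) = - 137 \left(-69 - 12\right) = \left(-137\right) \left(-81\right) = 11097$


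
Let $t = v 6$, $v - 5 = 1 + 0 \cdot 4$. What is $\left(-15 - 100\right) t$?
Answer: $-4140$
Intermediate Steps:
$v = 6$ ($v = 5 + \left(1 + 0 \cdot 4\right) = 5 + \left(1 + 0\right) = 5 + 1 = 6$)
$t = 36$ ($t = 6 \cdot 6 = 36$)
$\left(-15 - 100\right) t = \left(-15 - 100\right) 36 = \left(-115\right) 36 = -4140$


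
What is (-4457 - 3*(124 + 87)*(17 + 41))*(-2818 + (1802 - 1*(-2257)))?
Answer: -51093211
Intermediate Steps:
(-4457 - 3*(124 + 87)*(17 + 41))*(-2818 + (1802 - 1*(-2257))) = (-4457 - 633*58)*(-2818 + (1802 + 2257)) = (-4457 - 3*12238)*(-2818 + 4059) = (-4457 - 36714)*1241 = -41171*1241 = -51093211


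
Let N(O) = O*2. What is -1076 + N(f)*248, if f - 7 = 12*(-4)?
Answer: -21412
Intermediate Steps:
f = -41 (f = 7 + 12*(-4) = 7 - 48 = -41)
N(O) = 2*O
-1076 + N(f)*248 = -1076 + (2*(-41))*248 = -1076 - 82*248 = -1076 - 20336 = -21412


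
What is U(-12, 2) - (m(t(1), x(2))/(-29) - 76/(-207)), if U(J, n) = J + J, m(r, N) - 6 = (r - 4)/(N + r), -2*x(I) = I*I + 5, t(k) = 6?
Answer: -144758/6003 ≈ -24.114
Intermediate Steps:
x(I) = -5/2 - I²/2 (x(I) = -(I*I + 5)/2 = -(I² + 5)/2 = -(5 + I²)/2 = -5/2 - I²/2)
m(r, N) = 6 + (-4 + r)/(N + r) (m(r, N) = 6 + (r - 4)/(N + r) = 6 + (-4 + r)/(N + r))
U(J, n) = 2*J
U(-12, 2) - (m(t(1), x(2))/(-29) - 76/(-207)) = 2*(-12) - (((-4 + 6*(-5/2 - ½*2²) + 7*6)/((-5/2 - ½*2²) + 6))/(-29) - 76/(-207)) = -24 - (((-4 + 6*(-5/2 - ½*4) + 42)/((-5/2 - ½*4) + 6))*(-1/29) - 76*(-1/207)) = -24 - (((-4 + 6*(-5/2 - 2) + 42)/((-5/2 - 2) + 6))*(-1/29) + 76/207) = -24 - (((-4 + 6*(-9/2) + 42)/(-9/2 + 6))*(-1/29) + 76/207) = -24 - (((-4 - 27 + 42)/(3/2))*(-1/29) + 76/207) = -24 - (((⅔)*11)*(-1/29) + 76/207) = -24 - ((22/3)*(-1/29) + 76/207) = -24 - (-22/87 + 76/207) = -24 - 1*686/6003 = -24 - 686/6003 = -144758/6003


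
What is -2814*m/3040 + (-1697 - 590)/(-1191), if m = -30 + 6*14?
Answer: -43506779/905160 ≈ -48.065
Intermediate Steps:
m = 54 (m = -30 + 84 = 54)
-2814*m/3040 + (-1697 - 590)/(-1191) = -2814/(3040/54) + (-1697 - 590)/(-1191) = -2814/(3040*(1/54)) - 2287*(-1/1191) = -2814/1520/27 + 2287/1191 = -2814*27/1520 + 2287/1191 = -37989/760 + 2287/1191 = -43506779/905160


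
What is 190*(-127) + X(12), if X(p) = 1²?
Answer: -24129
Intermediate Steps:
X(p) = 1
190*(-127) + X(12) = 190*(-127) + 1 = -24130 + 1 = -24129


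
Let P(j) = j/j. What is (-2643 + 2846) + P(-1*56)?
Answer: 204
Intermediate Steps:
P(j) = 1
(-2643 + 2846) + P(-1*56) = (-2643 + 2846) + 1 = 203 + 1 = 204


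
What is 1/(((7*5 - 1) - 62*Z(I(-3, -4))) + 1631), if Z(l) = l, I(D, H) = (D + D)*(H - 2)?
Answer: -1/567 ≈ -0.0017637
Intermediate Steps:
I(D, H) = 2*D*(-2 + H) (I(D, H) = (2*D)*(-2 + H) = 2*D*(-2 + H))
1/(((7*5 - 1) - 62*Z(I(-3, -4))) + 1631) = 1/(((7*5 - 1) - 124*(-3)*(-2 - 4)) + 1631) = 1/(((35 - 1) - 124*(-3)*(-6)) + 1631) = 1/((34 - 62*36) + 1631) = 1/((34 - 2232) + 1631) = 1/(-2198 + 1631) = 1/(-567) = -1/567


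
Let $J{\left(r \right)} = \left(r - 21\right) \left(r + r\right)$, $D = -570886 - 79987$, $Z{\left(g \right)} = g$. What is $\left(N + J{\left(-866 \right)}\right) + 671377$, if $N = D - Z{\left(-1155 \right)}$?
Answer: $1557943$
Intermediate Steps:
$D = -650873$ ($D = -570886 - 79987 = -650873$)
$N = -649718$ ($N = -650873 - -1155 = -650873 + 1155 = -649718$)
$J{\left(r \right)} = 2 r \left(-21 + r\right)$ ($J{\left(r \right)} = \left(-21 + r\right) 2 r = 2 r \left(-21 + r\right)$)
$\left(N + J{\left(-866 \right)}\right) + 671377 = \left(-649718 + 2 \left(-866\right) \left(-21 - 866\right)\right) + 671377 = \left(-649718 + 2 \left(-866\right) \left(-887\right)\right) + 671377 = \left(-649718 + 1536284\right) + 671377 = 886566 + 671377 = 1557943$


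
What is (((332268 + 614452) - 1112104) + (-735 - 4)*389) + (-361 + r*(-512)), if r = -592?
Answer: -150112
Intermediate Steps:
(((332268 + 614452) - 1112104) + (-735 - 4)*389) + (-361 + r*(-512)) = (((332268 + 614452) - 1112104) + (-735 - 4)*389) + (-361 - 592*(-512)) = ((946720 - 1112104) - 739*389) + (-361 + 303104) = (-165384 - 287471) + 302743 = -452855 + 302743 = -150112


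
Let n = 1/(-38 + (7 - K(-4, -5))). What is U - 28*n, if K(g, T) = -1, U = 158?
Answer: 2384/15 ≈ 158.93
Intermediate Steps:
n = -1/30 (n = 1/(-38 + (7 - 1*(-1))) = 1/(-38 + (7 + 1)) = 1/(-38 + 8) = 1/(-30) = -1/30 ≈ -0.033333)
U - 28*n = 158 - 28*(-1/30) = 158 + 14/15 = 2384/15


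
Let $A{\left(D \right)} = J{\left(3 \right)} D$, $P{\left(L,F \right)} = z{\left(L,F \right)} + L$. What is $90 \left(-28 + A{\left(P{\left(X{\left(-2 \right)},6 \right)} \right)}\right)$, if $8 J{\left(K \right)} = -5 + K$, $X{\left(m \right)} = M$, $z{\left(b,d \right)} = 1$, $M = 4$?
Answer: $- \frac{5265}{2} \approx -2632.5$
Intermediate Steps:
$X{\left(m \right)} = 4$
$J{\left(K \right)} = - \frac{5}{8} + \frac{K}{8}$ ($J{\left(K \right)} = \frac{-5 + K}{8} = - \frac{5}{8} + \frac{K}{8}$)
$P{\left(L,F \right)} = 1 + L$
$A{\left(D \right)} = - \frac{D}{4}$ ($A{\left(D \right)} = \left(- \frac{5}{8} + \frac{1}{8} \cdot 3\right) D = \left(- \frac{5}{8} + \frac{3}{8}\right) D = - \frac{D}{4}$)
$90 \left(-28 + A{\left(P{\left(X{\left(-2 \right)},6 \right)} \right)}\right) = 90 \left(-28 - \frac{1 + 4}{4}\right) = 90 \left(-28 - \frac{5}{4}\right) = 90 \left(- \frac{117}{4}\right) = - \frac{5265}{2}$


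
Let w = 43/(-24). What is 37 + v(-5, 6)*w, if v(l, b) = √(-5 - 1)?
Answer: 37 - 43*I*√6/24 ≈ 37.0 - 4.3887*I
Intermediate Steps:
v(l, b) = I*√6 (v(l, b) = √(-6) = I*√6)
w = -43/24 (w = 43*(-1/24) = -43/24 ≈ -1.7917)
37 + v(-5, 6)*w = 37 + (I*√6)*(-43/24) = 37 - 43*I*√6/24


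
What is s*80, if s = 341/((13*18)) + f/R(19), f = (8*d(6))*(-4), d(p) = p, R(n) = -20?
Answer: 103496/117 ≈ 884.58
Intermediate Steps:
f = -192 (f = (8*6)*(-4) = 48*(-4) = -192)
s = 12937/1170 (s = 341/((13*18)) - 192/(-20) = 341/234 - 192*(-1/20) = 341*(1/234) + 48/5 = 341/234 + 48/5 = 12937/1170 ≈ 11.057)
s*80 = (12937/1170)*80 = 103496/117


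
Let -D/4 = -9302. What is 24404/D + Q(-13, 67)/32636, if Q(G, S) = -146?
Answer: 24719268/37947509 ≈ 0.65141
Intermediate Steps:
D = 37208 (D = -4*(-9302) = 37208)
24404/D + Q(-13, 67)/32636 = 24404/37208 - 146/32636 = 24404*(1/37208) - 146*1/32636 = 6101/9302 - 73/16318 = 24719268/37947509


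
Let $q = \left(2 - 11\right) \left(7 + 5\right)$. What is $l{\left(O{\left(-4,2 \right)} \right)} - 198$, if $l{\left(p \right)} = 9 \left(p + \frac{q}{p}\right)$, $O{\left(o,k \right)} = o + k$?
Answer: $270$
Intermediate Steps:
$O{\left(o,k \right)} = k + o$
$q = -108$ ($q = \left(-9\right) 12 = -108$)
$l{\left(p \right)} = - \frac{972}{p} + 9 p$ ($l{\left(p \right)} = 9 \left(p - \frac{108}{p}\right) = - \frac{972}{p} + 9 p$)
$l{\left(O{\left(-4,2 \right)} \right)} - 198 = \left(- \frac{972}{2 - 4} + 9 \left(2 - 4\right)\right) - 198 = \left(- \frac{972}{-2} + 9 \left(-2\right)\right) - 198 = \left(\left(-972\right) \left(- \frac{1}{2}\right) - 18\right) - 198 = \left(486 - 18\right) - 198 = 468 - 198 = 270$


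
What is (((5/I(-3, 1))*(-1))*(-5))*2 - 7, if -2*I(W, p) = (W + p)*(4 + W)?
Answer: 43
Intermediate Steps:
I(W, p) = -(4 + W)*(W + p)/2 (I(W, p) = -(W + p)*(4 + W)/2 = -(4 + W)*(W + p)/2)
(((5/I(-3, 1))*(-1))*(-5))*2 - 7 = (((5/(-2*(-3) - 2*1 - 1/2*(-3)**2 - 1/2*(-3)*1))*(-1))*(-5))*2 - 7 = (((5/(6 - 2 - 1/2*9 + 3/2))*(-1))*(-5))*2 - 7 = (((5/(6 - 2 - 9/2 + 3/2))*(-1))*(-5))*2 - 7 = (((5/1)*(-1))*(-5))*2 - 7 = (((5*1)*(-1))*(-5))*2 - 7 = ((5*(-1))*(-5))*2 - 7 = -5*(-5)*2 - 7 = 25*2 - 7 = 50 - 7 = 43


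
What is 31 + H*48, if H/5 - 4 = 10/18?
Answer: 3373/3 ≈ 1124.3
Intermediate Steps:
H = 205/9 (H = 20 + 5*(10/18) = 20 + 5*(10*(1/18)) = 20 + 5*(5/9) = 20 + 25/9 = 205/9 ≈ 22.778)
31 + H*48 = 31 + (205/9)*48 = 31 + 3280/3 = 3373/3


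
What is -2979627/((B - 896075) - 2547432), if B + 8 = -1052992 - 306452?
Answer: 425661/686137 ≈ 0.62037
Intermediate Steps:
B = -1359452 (B = -8 + (-1052992 - 306452) = -8 - 1359444 = -1359452)
-2979627/((B - 896075) - 2547432) = -2979627/((-1359452 - 896075) - 2547432) = -2979627/(-2255527 - 2547432) = -2979627/(-4802959) = -2979627*(-1/4802959) = 425661/686137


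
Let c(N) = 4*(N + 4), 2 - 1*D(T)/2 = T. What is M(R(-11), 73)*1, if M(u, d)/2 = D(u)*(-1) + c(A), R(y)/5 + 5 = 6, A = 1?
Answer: 52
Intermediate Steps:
D(T) = 4 - 2*T
R(y) = 5 (R(y) = -25 + 5*6 = -25 + 30 = 5)
c(N) = 16 + 4*N (c(N) = 4*(4 + N) = 16 + 4*N)
M(u, d) = 32 + 4*u (M(u, d) = 2*((4 - 2*u)*(-1) + (16 + 4*1)) = 2*((-4 + 2*u) + (16 + 4)) = 2*((-4 + 2*u) + 20) = 2*(16 + 2*u) = 32 + 4*u)
M(R(-11), 73)*1 = (32 + 4*5)*1 = (32 + 20)*1 = 52*1 = 52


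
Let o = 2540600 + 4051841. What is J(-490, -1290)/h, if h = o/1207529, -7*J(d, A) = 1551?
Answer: -1872877479/46147087 ≈ -40.585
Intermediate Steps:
o = 6592441
J(d, A) = -1551/7 (J(d, A) = -1/7*1551 = -1551/7)
h = 6592441/1207529 ≈ 5.4594
J(-490, -1290)/h = -1551/(7*6592441/1207529) = -1551/7*1207529/6592441 = -1872877479/46147087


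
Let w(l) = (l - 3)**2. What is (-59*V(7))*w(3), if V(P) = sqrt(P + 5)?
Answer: 0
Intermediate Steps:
w(l) = (-3 + l)**2
V(P) = sqrt(5 + P)
(-59*V(7))*w(3) = (-59*sqrt(5 + 7))*(-3 + 3)**2 = -118*sqrt(3)*0**2 = -118*sqrt(3)*0 = 0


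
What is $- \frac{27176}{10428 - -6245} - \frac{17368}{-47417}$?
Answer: $- \frac{999027728}{790583641} \approx -1.2637$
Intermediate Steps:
$- \frac{27176}{10428 - -6245} - \frac{17368}{-47417} = - \frac{27176}{10428 + 6245} - - \frac{17368}{47417} = - \frac{27176}{16673} + \frac{17368}{47417} = - \frac{999027728}{790583641}$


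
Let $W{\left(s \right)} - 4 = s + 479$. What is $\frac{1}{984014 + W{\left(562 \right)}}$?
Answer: $\frac{1}{985059} \approx 1.0152 \cdot 10^{-6}$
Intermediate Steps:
$W{\left(s \right)} = 483 + s$ ($W{\left(s \right)} = 4 + \left(s + 479\right) = 4 + \left(479 + s\right) = 483 + s$)
$\frac{1}{984014 + W{\left(562 \right)}} = \frac{1}{984014 + \left(483 + 562\right)} = \frac{1}{984014 + 1045} = \frac{1}{985059}$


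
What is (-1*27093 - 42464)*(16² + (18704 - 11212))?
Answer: -538927636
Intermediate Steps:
(-1*27093 - 42464)*(16² + (18704 - 11212)) = (-27093 - 42464)*(256 + 7492) = -69557*7748 = -538927636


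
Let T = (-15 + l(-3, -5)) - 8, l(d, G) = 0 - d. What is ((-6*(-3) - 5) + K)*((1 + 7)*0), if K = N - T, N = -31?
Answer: 0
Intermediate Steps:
l(d, G) = -d
T = -20 (T = (-15 - 1*(-3)) - 8 = (-15 + 3) - 8 = -12 - 8 = -20)
K = -11 (K = -31 - 1*(-20) = -31 + 20 = -11)
((-6*(-3) - 5) + K)*((1 + 7)*0) = ((-6*(-3) - 5) - 11)*((1 + 7)*0) = ((18 - 5) - 11)*(8*0) = (13 - 11)*0 = 2*0 = 0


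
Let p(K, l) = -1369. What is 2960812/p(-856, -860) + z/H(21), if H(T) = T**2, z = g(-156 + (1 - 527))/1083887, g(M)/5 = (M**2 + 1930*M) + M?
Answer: -1415256696277814/654374014623 ≈ -2162.8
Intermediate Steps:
g(M) = 5*M**2 + 9655*M (g(M) = 5*((M**2 + 1930*M) + M) = 5*(M**2 + 1931*M) = 5*M**2 + 9655*M)
z = -4259090/1083887 (z = (5*(-156 + (1 - 527))*(1931 + (-156 + (1 - 527))))/1083887 = (5*(-156 - 526)*(1931 + (-156 - 526)))*(1/1083887) = (5*(-682)*(1931 - 682))*(1/1083887) = (5*(-682)*1249)*(1/1083887) = -4259090*1/1083887 = -4259090/1083887 ≈ -3.9295)
2960812/p(-856, -860) + z/H(21) = 2960812/(-1369) - 4259090/(1083887*(21**2)) = 2960812*(-1/1369) - 4259090/1083887/441 = -2960812/1369 - 4259090/1083887*1/441 = -2960812/1369 - 4259090/477994167 = -1415256696277814/654374014623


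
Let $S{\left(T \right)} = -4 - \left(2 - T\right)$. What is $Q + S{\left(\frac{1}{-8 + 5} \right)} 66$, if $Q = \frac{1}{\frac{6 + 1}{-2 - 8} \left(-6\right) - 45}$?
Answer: $- \frac{85277}{204} \approx -418.02$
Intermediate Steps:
$S{\left(T \right)} = -6 + T$ ($S{\left(T \right)} = -4 + \left(-2 + T\right) = -6 + T$)
$Q = - \frac{5}{204}$ ($Q = \frac{1}{\frac{7}{-10} \left(-6\right) - 45} = \frac{1}{7 \left(- \frac{1}{10}\right) \left(-6\right) - 45} = \frac{1}{\left(- \frac{7}{10}\right) \left(-6\right) - 45} = \frac{1}{\frac{21}{5} - 45} = \frac{1}{- \frac{204}{5}} = - \frac{5}{204} \approx -0.02451$)
$Q + S{\left(\frac{1}{-8 + 5} \right)} 66 = - \frac{5}{204} + \left(-6 + \frac{1}{-8 + 5}\right) 66 = - \frac{5}{204} + \left(-6 + \frac{1}{-3}\right) 66 = - \frac{5}{204} + \left(-6 - \frac{1}{3}\right) 66 = - \frac{5}{204} - 418 = - \frac{85277}{204}$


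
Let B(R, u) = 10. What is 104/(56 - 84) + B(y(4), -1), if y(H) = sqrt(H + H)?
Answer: 44/7 ≈ 6.2857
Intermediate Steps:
y(H) = sqrt(2)*sqrt(H) (y(H) = sqrt(2*H) = sqrt(2)*sqrt(H))
104/(56 - 84) + B(y(4), -1) = 104/(56 - 84) + 10 = 104/(-28) + 10 = 104*(-1/28) + 10 = -26/7 + 10 = 44/7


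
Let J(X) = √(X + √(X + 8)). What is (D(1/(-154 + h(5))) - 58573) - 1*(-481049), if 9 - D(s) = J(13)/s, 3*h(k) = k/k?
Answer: 422485 + 461*√(13 + √21)/3 ≈ 4.2313e+5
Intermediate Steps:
h(k) = ⅓ (h(k) = (k/k)/3 = (⅓)*1 = ⅓)
J(X) = √(X + √(8 + X))
D(s) = 9 - √(13 + √21)/s (D(s) = 9 - √(13 + √(8 + 13))/s = 9 - √(13 + √21)/s)
(D(1/(-154 + h(5))) - 58573) - 1*(-481049) = ((9 - √(13 + √21)/(1/(-154 + ⅓))) - 58573) - 1*(-481049) = ((9 - √(13 + √21)/(1/(-461/3))) - 58573) + 481049 = ((9 - √(13 + √21)/(-3/461)) - 58573) + 481049 = ((9 - 1*(-461/3)*√(13 + √21)) - 58573) + 481049 = ((9 + 461*√(13 + √21)/3) - 58573) + 481049 = (-58564 + 461*√(13 + √21)/3) + 481049 = 422485 + 461*√(13 + √21)/3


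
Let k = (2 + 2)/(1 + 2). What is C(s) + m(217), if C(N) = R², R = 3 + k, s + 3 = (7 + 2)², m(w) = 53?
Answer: 646/9 ≈ 71.778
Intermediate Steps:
k = 4/3 ≈ 1.3333
s = 78 (s = -3 + (7 + 2)² = -3 + 9² = -3 + 81 = 78)
R = 13/3 (R = 3 + 4/3 = 13/3 ≈ 4.3333)
C(N) = 169/9 (C(N) = (13/3)² = 169/9)
C(s) + m(217) = 169/9 + 53 = 646/9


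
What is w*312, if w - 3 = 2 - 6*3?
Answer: -4056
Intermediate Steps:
w = -13 (w = 3 + (2 - 6*3) = 3 + (2 - 18) = 3 - 16 = -13)
w*312 = -13*312 = -4056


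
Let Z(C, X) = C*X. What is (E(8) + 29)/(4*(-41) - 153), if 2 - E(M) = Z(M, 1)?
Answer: -23/317 ≈ -0.072555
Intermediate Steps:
E(M) = 2 - M
(E(8) + 29)/(4*(-41) - 153) = ((2 - 1*8) + 29)/(4*(-41) - 153) = ((2 - 8) + 29)/(-164 - 153) = (-6 + 29)/(-317) = -1/317*23 = -23/317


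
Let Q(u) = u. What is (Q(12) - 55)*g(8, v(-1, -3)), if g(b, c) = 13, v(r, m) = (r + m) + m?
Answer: -559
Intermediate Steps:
v(r, m) = r + 2*m (v(r, m) = (m + r) + m = r + 2*m)
(Q(12) - 55)*g(8, v(-1, -3)) = (12 - 55)*13 = -43*13 = -559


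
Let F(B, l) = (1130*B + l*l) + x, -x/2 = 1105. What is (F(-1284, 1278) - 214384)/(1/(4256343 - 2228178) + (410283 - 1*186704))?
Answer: -34712043975/226727551268 ≈ -0.15310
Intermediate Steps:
x = -2210 (x = -2*1105 = -2210)
F(B, l) = -2210 + l² + 1130*B (F(B, l) = (1130*B + l*l) - 2210 = (1130*B + l²) - 2210 = (l² + 1130*B) - 2210 = -2210 + l² + 1130*B)
(F(-1284, 1278) - 214384)/(1/(4256343 - 2228178) + (410283 - 1*186704)) = ((-2210 + 1278² + 1130*(-1284)) - 214384)/(1/(4256343 - 2228178) + (410283 - 1*186704)) = ((-2210 + 1633284 - 1450920) - 214384)/(1/2028165 + (410283 - 186704)) = (180154 - 214384)/(1/2028165 + 223579) = -34230/453455102536/2028165 = -34230*2028165/453455102536 = -34712043975/226727551268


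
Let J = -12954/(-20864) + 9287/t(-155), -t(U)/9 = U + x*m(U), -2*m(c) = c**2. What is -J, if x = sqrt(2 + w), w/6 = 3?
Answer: -271318327369/437030331840 - 9287*sqrt(5)/1081116 ≈ -0.64003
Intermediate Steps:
w = 18 (w = 6*3 = 18)
m(c) = -c**2/2
x = 2*sqrt(5) (x = sqrt(2 + 18) = sqrt(20) = 2*sqrt(5) ≈ 4.4721)
t(U) = -9*U + 9*sqrt(5)*U**2 (t(U) = -9*(U + (2*sqrt(5))*(-U**2/2)) = -9*(U - sqrt(5)*U**2) = -9*U + 9*sqrt(5)*U**2)
J = 6477/10432 + 9287/(1395 + 216225*sqrt(5)) (J = -12954/(-20864) + 9287/((9*(-155)*(-1 - 155*sqrt(5)))) = -12954*(-1/20864) + 9287/(1395 + 216225*sqrt(5)) = 6477/10432 + 9287/(1395 + 216225*sqrt(5)) ≈ 0.64003)
-J = -(271318327369/437030331840 + 9287*sqrt(5)/1081116) = -271318327369/437030331840 - 9287*sqrt(5)/1081116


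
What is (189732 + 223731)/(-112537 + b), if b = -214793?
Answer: -137821/109110 ≈ -1.2631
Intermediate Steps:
(189732 + 223731)/(-112537 + b) = (189732 + 223731)/(-112537 - 214793) = 413463/(-327330) = 413463*(-1/327330) = -137821/109110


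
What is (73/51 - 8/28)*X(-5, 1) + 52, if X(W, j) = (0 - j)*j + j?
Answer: 52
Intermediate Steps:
X(W, j) = j - j² (X(W, j) = (-j)*j + j = -j² + j = j - j²)
(73/51 - 8/28)*X(-5, 1) + 52 = (73/51 - 8/28)*(1*(1 - 1*1)) + 52 = (73*(1/51) - 8*1/28)*(1*(1 - 1)) + 52 = (73/51 - 2/7)*(1*0) + 52 = (409/357)*0 + 52 = 0 + 52 = 52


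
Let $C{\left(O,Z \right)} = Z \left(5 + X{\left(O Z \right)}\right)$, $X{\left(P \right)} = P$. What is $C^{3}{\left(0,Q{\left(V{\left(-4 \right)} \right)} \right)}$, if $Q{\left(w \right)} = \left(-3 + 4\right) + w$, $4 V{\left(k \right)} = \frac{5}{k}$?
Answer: $\frac{166375}{4096} \approx 40.619$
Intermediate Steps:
$V{\left(k \right)} = \frac{5}{4 k}$ ($V{\left(k \right)} = \frac{5 \frac{1}{k}}{4} = \frac{5}{4 k}$)
$Q{\left(w \right)} = 1 + w$
$C{\left(O,Z \right)} = Z \left(5 + O Z\right)$
$C^{3}{\left(0,Q{\left(V{\left(-4 \right)} \right)} \right)} = \left(\left(1 + \frac{5}{4 \left(-4\right)}\right) \left(5 + 0 \left(1 + \frac{5}{4 \left(-4\right)}\right)\right)\right)^{3} = \left(\left(1 + \frac{5}{4} \left(- \frac{1}{4}\right)\right) \left(5 + 0 \left(1 + \frac{5}{4} \left(- \frac{1}{4}\right)\right)\right)\right)^{3} = \left(\left(1 - \frac{5}{16}\right) \left(5 + 0 \left(1 - \frac{5}{16}\right)\right)\right)^{3} = \left(\frac{11 \left(5 + 0 \cdot \frac{11}{16}\right)}{16}\right)^{3} = \left(\frac{11 \left(5 + 0\right)}{16}\right)^{3} = \left(\frac{11}{16} \cdot 5\right)^{3} = \left(\frac{55}{16}\right)^{3} = \frac{166375}{4096}$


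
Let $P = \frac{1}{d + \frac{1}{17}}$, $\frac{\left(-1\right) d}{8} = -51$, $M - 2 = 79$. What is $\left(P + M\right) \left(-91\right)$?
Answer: $- \frac{7304882}{991} \approx -7371.2$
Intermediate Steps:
$M = 81$ ($M = 2 + 79 = 81$)
$d = 408$ ($d = \left(-8\right) \left(-51\right) = 408$)
$P = \frac{17}{6937}$ ($P = \frac{1}{408 + \frac{1}{17}} = \frac{1}{\frac{6937}{17}} = \frac{17}{6937} \approx 0.0024506$)
$\left(P + M\right) \left(-91\right) = \left(\frac{17}{6937} + 81\right) \left(-91\right) = \frac{561914}{6937} \left(-91\right) = - \frac{7304882}{991}$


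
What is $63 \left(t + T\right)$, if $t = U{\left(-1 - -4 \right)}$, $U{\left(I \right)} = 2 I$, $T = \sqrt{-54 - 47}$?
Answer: $378 + 63 i \sqrt{101} \approx 378.0 + 633.14 i$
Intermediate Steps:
$T = i \sqrt{101}$ ($T = \sqrt{-101} = i \sqrt{101} \approx 10.05 i$)
$t = 6$ ($t = 2 \left(-1 - -4\right) = 2 \left(-1 + 4\right) = 2 \cdot 3 = 6$)
$63 \left(t + T\right) = 63 \left(6 + i \sqrt{101}\right) = 378 + 63 i \sqrt{101}$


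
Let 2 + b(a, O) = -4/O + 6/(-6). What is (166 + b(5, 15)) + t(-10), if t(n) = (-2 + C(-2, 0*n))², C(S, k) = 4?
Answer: 2501/15 ≈ 166.73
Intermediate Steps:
b(a, O) = -3 - 4/O (b(a, O) = -2 + (-4/O + 6/(-6)) = -2 + (-4/O + 6*(-⅙)) = -2 + (-4/O - 1) = -2 + (-1 - 4/O) = -3 - 4/O)
t(n) = 4 (t(n) = (-2 + 4)² = 2² = 4)
(166 + b(5, 15)) + t(-10) = (166 + (-3 - 4/15)) + 4 = (166 - 49/15) + 4 = 2441/15 + 4 = 2501/15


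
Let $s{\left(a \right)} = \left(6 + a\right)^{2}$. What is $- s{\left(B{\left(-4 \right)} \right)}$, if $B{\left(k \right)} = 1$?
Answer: $-49$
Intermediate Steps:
$- s{\left(B{\left(-4 \right)} \right)} = - \left(6 + 1\right)^{2} = - 7^{2} = \left(-1\right) 49 = -49$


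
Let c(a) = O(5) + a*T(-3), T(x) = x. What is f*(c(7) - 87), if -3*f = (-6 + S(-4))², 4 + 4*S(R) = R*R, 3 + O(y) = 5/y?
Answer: 330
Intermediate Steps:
O(y) = -3 + 5/y
S(R) = -1 + R²/4 (S(R) = -1 + (R*R)/4 = -1 + R²/4)
c(a) = -2 - 3*a (c(a) = (-3 + 5/5) + a*(-3) = (-3 + 5*(⅕)) - 3*a = (-3 + 1) - 3*a = -2 - 3*a)
f = -3 (f = -(-6 + (-1 + (¼)*(-4)²))²/3 = -(-6 + (-1 + (¼)*16))²/3 = -(-6 + (-1 + 4))²/3 = -(-6 + 3)²/3 = -⅓*(-3)² = -⅓*9 = -3)
f*(c(7) - 87) = -3*((-2 - 3*7) - 87) = -3*((-2 - 21) - 87) = -3*(-23 - 87) = -3*(-110) = 330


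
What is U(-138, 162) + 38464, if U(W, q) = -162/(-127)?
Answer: 4885090/127 ≈ 38465.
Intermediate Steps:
U(W, q) = 162/127 (U(W, q) = -162*(-1/127) = 162/127)
U(-138, 162) + 38464 = 162/127 + 38464 = 4885090/127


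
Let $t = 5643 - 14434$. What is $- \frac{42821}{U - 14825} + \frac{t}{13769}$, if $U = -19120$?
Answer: $\frac{291191854}{467388705} \approx 0.62302$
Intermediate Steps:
$t = -8791$
$- \frac{42821}{U - 14825} + \frac{t}{13769} = - \frac{42821}{-19120 - 14825} - \frac{8791}{13769} = - \frac{42821}{-33945} - \frac{8791}{13769} = \left(-42821\right) \left(- \frac{1}{33945}\right) - \frac{8791}{13769} = \frac{42821}{33945} - \frac{8791}{13769} = \frac{291191854}{467388705}$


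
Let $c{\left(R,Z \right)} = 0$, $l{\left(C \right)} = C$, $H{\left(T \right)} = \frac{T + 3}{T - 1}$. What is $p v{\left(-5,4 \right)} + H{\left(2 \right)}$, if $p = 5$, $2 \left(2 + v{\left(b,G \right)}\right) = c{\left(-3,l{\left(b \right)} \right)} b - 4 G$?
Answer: $-45$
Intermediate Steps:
$H{\left(T \right)} = \frac{3 + T}{-1 + T}$
$v{\left(b,G \right)} = -2 - 2 G$ ($v{\left(b,G \right)} = -2 + \frac{0 b - 4 G}{2} = -2 + \frac{0 - 4 G}{2} = -2 + \frac{\left(-4\right) G}{2} = -2 - 2 G$)
$p v{\left(-5,4 \right)} + H{\left(2 \right)} = 5 \left(-2 - 8\right) + \frac{3 + 2}{-1 + 2} = 5 \left(-2 - 8\right) + 1^{-1} \cdot 5 = 5 \left(-10\right) + 1 \cdot 5 = -50 + 5 = -45$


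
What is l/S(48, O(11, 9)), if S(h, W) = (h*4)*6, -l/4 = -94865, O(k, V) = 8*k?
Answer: 94865/288 ≈ 329.39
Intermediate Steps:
l = 379460 (l = -4*(-94865) = 379460)
S(h, W) = 24*h (S(h, W) = (4*h)*6 = 24*h)
l/S(48, O(11, 9)) = 379460/((24*48)) = 379460/1152 = 379460*(1/1152) = 94865/288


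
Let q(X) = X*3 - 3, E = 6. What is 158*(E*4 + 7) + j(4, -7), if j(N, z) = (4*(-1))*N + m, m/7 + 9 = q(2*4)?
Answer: 4966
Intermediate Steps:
q(X) = -3 + 3*X (q(X) = 3*X - 3 = -3 + 3*X)
m = 84 (m = -63 + 7*(-3 + 3*(2*4)) = -63 + 7*(-3 + 3*8) = -63 + 7*(-3 + 24) = -63 + 7*21 = -63 + 147 = 84)
j(N, z) = 84 - 4*N (j(N, z) = (4*(-1))*N + 84 = -4*N + 84 = 84 - 4*N)
158*(E*4 + 7) + j(4, -7) = 158*(6*4 + 7) + (84 - 4*4) = 158*(24 + 7) + (84 - 16) = 158*31 + 68 = 4898 + 68 = 4966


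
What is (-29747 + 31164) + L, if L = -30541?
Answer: -29124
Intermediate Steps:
(-29747 + 31164) + L = (-29747 + 31164) - 30541 = 1417 - 30541 = -29124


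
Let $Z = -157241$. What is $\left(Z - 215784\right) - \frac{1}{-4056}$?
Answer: $- \frac{1512989399}{4056} \approx -3.7303 \cdot 10^{5}$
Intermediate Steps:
$\left(Z - 215784\right) - \frac{1}{-4056} = \left(-157241 - 215784\right) - \frac{1}{-4056} = -373025 - - \frac{1}{4056} = -373025 + \frac{1}{4056} = - \frac{1512989399}{4056}$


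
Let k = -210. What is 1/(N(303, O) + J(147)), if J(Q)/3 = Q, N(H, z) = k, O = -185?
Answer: 1/231 ≈ 0.0043290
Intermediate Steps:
N(H, z) = -210
J(Q) = 3*Q
1/(N(303, O) + J(147)) = 1/(-210 + 3*147) = 1/(-210 + 441) = 1/231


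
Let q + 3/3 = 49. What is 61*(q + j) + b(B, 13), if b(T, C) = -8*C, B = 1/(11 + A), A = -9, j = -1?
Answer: 2763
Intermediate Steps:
q = 48 (q = -1 + 49 = 48)
B = ½ (B = 1/(11 - 9) = 1/2 = ½ ≈ 0.50000)
61*(q + j) + b(B, 13) = 61*(48 - 1) - 8*13 = 61*47 - 104 = 2867 - 104 = 2763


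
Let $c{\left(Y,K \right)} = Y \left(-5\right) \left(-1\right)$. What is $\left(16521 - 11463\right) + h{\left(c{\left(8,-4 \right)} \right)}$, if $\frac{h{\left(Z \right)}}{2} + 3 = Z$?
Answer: $5132$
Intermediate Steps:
$c{\left(Y,K \right)} = 5 Y$ ($c{\left(Y,K \right)} = - 5 Y \left(-1\right) = 5 Y$)
$h{\left(Z \right)} = -6 + 2 Z$
$\left(16521 - 11463\right) + h{\left(c{\left(8,-4 \right)} \right)} = \left(16521 - 11463\right) - \left(6 - 2 \cdot 5 \cdot 8\right) = \left(16521 - 11463\right) + \left(-6 + 2 \cdot 40\right) = 5058 + \left(-6 + 80\right) = 5058 + 74 = 5132$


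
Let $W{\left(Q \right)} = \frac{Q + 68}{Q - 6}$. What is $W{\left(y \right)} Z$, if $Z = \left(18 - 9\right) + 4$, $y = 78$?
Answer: $\frac{949}{36} \approx 26.361$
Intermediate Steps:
$Z = 13$ ($Z = 9 + 4 = 13$)
$W{\left(Q \right)} = \frac{68 + Q}{-6 + Q}$
$W{\left(y \right)} Z = \frac{68 + 78}{-6 + 78} \cdot 13 = \frac{1}{72} \cdot 146 \cdot 13 = \frac{73}{36} \cdot 13 = \frac{949}{36}$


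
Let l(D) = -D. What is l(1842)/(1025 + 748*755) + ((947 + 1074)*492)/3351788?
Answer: 139096062621/474081084455 ≈ 0.29340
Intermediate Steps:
l(1842)/(1025 + 748*755) + ((947 + 1074)*492)/3351788 = (-1*1842)/(1025 + 748*755) + ((947 + 1074)*492)/3351788 = -1842/(1025 + 564740) + (2021*492)*(1/3351788) = -1842/565765 + 994332*(1/3351788) = -1842*1/565765 + 248583/837947 = -1842/565765 + 248583/837947 = 139096062621/474081084455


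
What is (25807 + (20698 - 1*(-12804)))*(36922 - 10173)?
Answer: 1586456441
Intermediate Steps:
(25807 + (20698 - 1*(-12804)))*(36922 - 10173) = (25807 + (20698 + 12804))*26749 = (25807 + 33502)*26749 = 59309*26749 = 1586456441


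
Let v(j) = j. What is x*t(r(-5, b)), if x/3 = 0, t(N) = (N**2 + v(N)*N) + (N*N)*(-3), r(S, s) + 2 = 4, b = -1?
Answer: 0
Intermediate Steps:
r(S, s) = 2 (r(S, s) = -2 + 4 = 2)
t(N) = -N**2 (t(N) = (N**2 + N*N) + (N*N)*(-3) = (N**2 + N**2) + N**2*(-3) = 2*N**2 - 3*N**2 = -N**2)
x = 0 (x = 3*0 = 0)
x*t(r(-5, b)) = 0*(-1*2**2) = 0*(-1*4) = 0*(-4) = 0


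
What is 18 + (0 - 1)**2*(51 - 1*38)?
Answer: 31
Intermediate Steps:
18 + (0 - 1)**2*(51 - 1*38) = 18 + (-1)**2*(51 - 38) = 18 + 1*13 = 18 + 13 = 31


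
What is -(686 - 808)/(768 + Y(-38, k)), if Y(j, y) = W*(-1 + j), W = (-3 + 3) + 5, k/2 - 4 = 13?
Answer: 122/573 ≈ 0.21291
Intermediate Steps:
k = 34 (k = 8 + 2*13 = 8 + 26 = 34)
W = 5 (W = 0 + 5 = 5)
Y(j, y) = -5 + 5*j (Y(j, y) = 5*(-1 + j) = -5 + 5*j)
-(686 - 808)/(768 + Y(-38, k)) = -(686 - 808)/(768 + (-5 + 5*(-38))) = -(-122)/(768 + (-5 - 190)) = -(-122)/(768 - 195) = -(-122)/573 = -1*(-122/573) = 122/573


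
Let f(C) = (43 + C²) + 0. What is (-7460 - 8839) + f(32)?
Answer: -15232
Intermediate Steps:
f(C) = 43 + C²
(-7460 - 8839) + f(32) = (-7460 - 8839) + (43 + 32²) = -16299 + (43 + 1024) = -16299 + 1067 = -15232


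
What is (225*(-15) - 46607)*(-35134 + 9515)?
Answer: 1280488858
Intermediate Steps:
(225*(-15) - 46607)*(-35134 + 9515) = (-3375 - 46607)*(-25619) = -49982*(-25619) = 1280488858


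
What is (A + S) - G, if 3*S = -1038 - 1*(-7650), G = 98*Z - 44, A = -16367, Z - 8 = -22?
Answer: -12747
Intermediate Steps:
Z = -14 (Z = 8 - 22 = -14)
G = -1416 (G = 98*(-14) - 44 = -1372 - 44 = -1416)
S = 2204 (S = (-1038 - 1*(-7650))/3 = (-1038 + 7650)/3 = (⅓)*6612 = 2204)
(A + S) - G = (-16367 + 2204) - 1*(-1416) = -14163 + 1416 = -12747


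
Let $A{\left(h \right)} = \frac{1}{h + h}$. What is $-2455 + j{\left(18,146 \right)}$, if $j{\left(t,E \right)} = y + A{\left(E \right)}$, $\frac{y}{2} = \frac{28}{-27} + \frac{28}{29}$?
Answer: $- \frac{561333301}{228636} \approx -2455.1$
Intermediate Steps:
$A{\left(h \right)} = \frac{1}{2 h}$
$y = - \frac{112}{783}$ ($y = 2 \left(\frac{28}{-27} + \frac{28}{29}\right) = 2 \left(28 \left(- \frac{1}{27}\right) + 28 \cdot \frac{1}{29}\right) = 2 \left(- \frac{28}{27} + \frac{28}{29}\right) = 2 \left(- \frac{56}{783}\right) = - \frac{112}{783} \approx -0.14304$)
$j{\left(t,E \right)} = - \frac{112}{783} + \frac{1}{2 E}$
$-2455 + j{\left(18,146 \right)} = -2455 + \frac{783 - 32704}{1566 \cdot 146} = -2455 + \frac{1}{1566} \cdot \frac{1}{146} \left(783 - 32704\right) = -2455 + \frac{1}{1566} \cdot \frac{1}{146} \left(-31921\right) = -2455 - \frac{31921}{228636} = - \frac{561333301}{228636}$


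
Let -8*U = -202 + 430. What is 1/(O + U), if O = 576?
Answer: 2/1095 ≈ 0.0018265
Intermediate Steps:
U = -57/2 (U = -(-202 + 430)/8 = -1/8*228 = -57/2 ≈ -28.500)
1/(O + U) = 1/(576 - 57/2) = 1/(1095/2) = 2/1095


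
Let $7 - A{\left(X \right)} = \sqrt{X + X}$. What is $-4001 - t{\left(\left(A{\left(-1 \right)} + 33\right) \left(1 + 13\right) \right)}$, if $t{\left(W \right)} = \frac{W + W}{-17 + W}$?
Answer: $- \frac{1181868185}{295241} - \frac{476 i \sqrt{2}}{295241} \approx -4003.1 - 0.0022801 i$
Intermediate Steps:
$A{\left(X \right)} = 7 - \sqrt{2} \sqrt{X}$ ($A{\left(X \right)} = 7 - \sqrt{X + X} = 7 - \sqrt{2 X} = 7 - \sqrt{2} \sqrt{X}$)
$t{\left(W \right)} = \frac{2 W}{-17 + W}$
$-4001 - t{\left(\left(A{\left(-1 \right)} + 33\right) \left(1 + 13\right) \right)} = -4001 - \frac{2 \left(\left(7 - \sqrt{2} \sqrt{-1}\right) + 33\right) \left(1 + 13\right)}{-17 + \left(\left(7 - \sqrt{2} \sqrt{-1}\right) + 33\right) \left(1 + 13\right)} = -4001 - \frac{2 \left(\left(7 - \sqrt{2} i\right) + 33\right) 14}{-17 + \left(\left(7 - \sqrt{2} i\right) + 33\right) 14} = -4001 - \frac{2 \left(\left(7 - i \sqrt{2}\right) + 33\right) 14}{-17 + \left(\left(7 - i \sqrt{2}\right) + 33\right) 14} = -4001 - \frac{2 \left(40 - i \sqrt{2}\right) 14}{-17 + \left(40 - i \sqrt{2}\right) 14} = -4001 - \frac{2 \left(560 - 14 i \sqrt{2}\right)}{-17 + \left(560 - 14 i \sqrt{2}\right)} = -4001 - \frac{2 \left(560 - 14 i \sqrt{2}\right)}{543 - 14 i \sqrt{2}}$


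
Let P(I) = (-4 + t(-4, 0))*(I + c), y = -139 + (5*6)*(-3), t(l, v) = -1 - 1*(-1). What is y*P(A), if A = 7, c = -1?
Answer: 5496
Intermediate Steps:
t(l, v) = 0 (t(l, v) = -1 + 1 = 0)
y = -229 (y = -139 + 30*(-3) = -139 - 90 = -229)
P(I) = 4 - 4*I (P(I) = (-4 + 0)*(I - 1) = -4*(-1 + I) = 4 - 4*I)
y*P(A) = -229*(4 - 4*7) = -229*(4 - 28) = -229*(-24) = 5496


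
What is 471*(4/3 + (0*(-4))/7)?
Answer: 628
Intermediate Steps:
471*(4/3 + (0*(-4))/7) = 471*(4*(⅓) + 0*(⅐)) = 471*(4/3 + 0) = 471*(4/3) = 628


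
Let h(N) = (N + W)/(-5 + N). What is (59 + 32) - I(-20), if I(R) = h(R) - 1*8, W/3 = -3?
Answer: 2446/25 ≈ 97.840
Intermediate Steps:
W = -9 (W = 3*(-3) = -9)
h(N) = (-9 + N)/(-5 + N) (h(N) = (N - 9)/(-5 + N) = (-9 + N)/(-5 + N))
I(R) = -8 + (-9 + R)/(-5 + R) (I(R) = (-9 + R)/(-5 + R) - 1*8 = (-9 + R)/(-5 + R) - 8 = -8 + (-9 + R)/(-5 + R))
(59 + 32) - I(-20) = (59 + 32) - (31 - 7*(-20))/(-5 - 20) = 91 - (31 + 140)/(-25) = 91 - (-1)*171/25 = 91 - 1*(-171/25) = 91 + 171/25 = 2446/25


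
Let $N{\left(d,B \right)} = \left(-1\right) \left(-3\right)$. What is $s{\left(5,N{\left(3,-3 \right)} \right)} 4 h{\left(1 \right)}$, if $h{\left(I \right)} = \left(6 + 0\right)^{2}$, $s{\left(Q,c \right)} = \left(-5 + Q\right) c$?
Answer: $0$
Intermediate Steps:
$N{\left(d,B \right)} = 3$
$s{\left(Q,c \right)} = c \left(-5 + Q\right)$
$h{\left(I \right)} = 36$ ($h{\left(I \right)} = 6^{2} = 36$)
$s{\left(5,N{\left(3,-3 \right)} \right)} 4 h{\left(1 \right)} = 3 \left(-5 + 5\right) 4 \cdot 36 = 3 \cdot 0 \cdot 4 \cdot 36 = 0 \cdot 4 \cdot 36 = 0 \cdot 36 = 0$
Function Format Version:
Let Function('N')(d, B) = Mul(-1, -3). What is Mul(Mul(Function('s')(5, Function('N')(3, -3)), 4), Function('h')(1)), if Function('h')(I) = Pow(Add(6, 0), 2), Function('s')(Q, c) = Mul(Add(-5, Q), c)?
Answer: 0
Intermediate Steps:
Function('N')(d, B) = 3
Function('s')(Q, c) = Mul(c, Add(-5, Q))
Function('h')(I) = 36 (Function('h')(I) = Pow(6, 2) = 36)
Mul(Mul(Function('s')(5, Function('N')(3, -3)), 4), Function('h')(1)) = Mul(Mul(Mul(3, Add(-5, 5)), 4), 36) = Mul(Mul(Mul(3, 0), 4), 36) = Mul(Mul(0, 4), 36) = Mul(0, 36) = 0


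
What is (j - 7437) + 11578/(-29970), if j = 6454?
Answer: -14736044/14985 ≈ -983.39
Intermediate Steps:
(j - 7437) + 11578/(-29970) = (6454 - 7437) + 11578/(-29970) = -983 + 11578*(-1/29970) = -983 - 5789/14985 = -14736044/14985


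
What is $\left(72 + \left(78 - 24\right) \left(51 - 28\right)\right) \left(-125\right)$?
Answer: $-164250$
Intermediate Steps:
$\left(72 + \left(78 - 24\right) \left(51 - 28\right)\right) \left(-125\right) = \left(72 + 54 \cdot 23\right) \left(-125\right) = \left(72 + 1242\right) \left(-125\right) = 1314 \left(-125\right) = -164250$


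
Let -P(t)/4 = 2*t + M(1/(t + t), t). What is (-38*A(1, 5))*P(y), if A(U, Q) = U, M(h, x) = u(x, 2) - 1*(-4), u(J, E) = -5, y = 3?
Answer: 760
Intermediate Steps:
M(h, x) = -1 (M(h, x) = -5 - 1*(-4) = -5 + 4 = -1)
P(t) = 4 - 8*t (P(t) = -4*(2*t - 1) = -4*(-1 + 2*t) = 4 - 8*t)
(-38*A(1, 5))*P(y) = (-38*1)*(4 - 8*3) = -38*(4 - 24) = -38*(-20) = 760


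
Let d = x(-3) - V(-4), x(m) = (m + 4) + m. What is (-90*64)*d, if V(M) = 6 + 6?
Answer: 80640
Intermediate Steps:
V(M) = 12
x(m) = 4 + 2*m (x(m) = (4 + m) + m = 4 + 2*m)
d = -14 (d = (4 + 2*(-3)) - 1*12 = (4 - 6) - 12 = -2 - 12 = -14)
(-90*64)*d = -90*64*(-14) = -5760*(-14) = 80640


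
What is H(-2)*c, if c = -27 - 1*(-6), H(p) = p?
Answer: 42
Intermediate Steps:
c = -21 (c = -27 + 6 = -21)
H(-2)*c = -2*(-21) = 42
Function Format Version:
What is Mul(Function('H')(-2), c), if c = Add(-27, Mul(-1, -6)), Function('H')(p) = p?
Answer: 42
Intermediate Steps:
c = -21 (c = Add(-27, 6) = -21)
Mul(Function('H')(-2), c) = Mul(-2, -21) = 42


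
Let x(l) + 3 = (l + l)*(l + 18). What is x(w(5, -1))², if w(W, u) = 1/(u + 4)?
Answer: 6889/81 ≈ 85.049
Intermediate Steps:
w(W, u) = 1/(4 + u)
x(l) = -3 + 2*l*(18 + l) (x(l) = -3 + (l + l)*(l + 18) = -3 + (2*l)*(18 + l) = -3 + 2*l*(18 + l))
x(w(5, -1))² = (-3 + 2*(1/(4 - 1))² + 36/(4 - 1))² = (-3 + 2*(1/3)² + 36/3)² = (-3 + 2*(⅓)² + 36*(⅓))² = (-3 + 2*(⅑) + 12)² = (-3 + 2/9 + 12)² = (83/9)² = 6889/81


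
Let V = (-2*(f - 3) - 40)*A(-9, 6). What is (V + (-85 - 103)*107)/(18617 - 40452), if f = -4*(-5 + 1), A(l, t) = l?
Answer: 19522/21835 ≈ 0.89407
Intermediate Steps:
f = 16 (f = -4*(-4) = 16)
V = 594 (V = (-2*(16 - 3) - 40)*(-9) = (-2*13 - 40)*(-9) = (-26 - 40)*(-9) = -66*(-9) = 594)
(V + (-85 - 103)*107)/(18617 - 40452) = (594 + (-85 - 103)*107)/(18617 - 40452) = (594 - 188*107)/(-21835) = (594 - 20116)*(-1/21835) = -19522*(-1/21835) = 19522/21835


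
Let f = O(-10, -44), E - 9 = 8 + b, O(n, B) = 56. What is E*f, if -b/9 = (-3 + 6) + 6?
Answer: -3584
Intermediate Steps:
b = -81 (b = -9*((-3 + 6) + 6) = -9*(3 + 6) = -9*9 = -81)
E = -64 (E = 9 + (8 - 81) = 9 - 73 = -64)
f = 56
E*f = -64*56 = -3584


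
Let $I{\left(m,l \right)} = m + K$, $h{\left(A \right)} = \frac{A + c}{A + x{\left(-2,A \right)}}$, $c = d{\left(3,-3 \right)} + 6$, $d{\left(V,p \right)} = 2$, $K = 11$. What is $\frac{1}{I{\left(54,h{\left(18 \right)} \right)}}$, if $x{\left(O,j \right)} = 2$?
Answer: $\frac{1}{65} \approx 0.015385$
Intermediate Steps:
$c = 8$ ($c = 2 + 6 = 8$)
$h{\left(A \right)} = \frac{8 + A}{2 + A}$ ($h{\left(A \right)} = \frac{A + 8}{A + 2} = \frac{8 + A}{2 + A}$)
$I{\left(m,l \right)} = 11 + m$ ($I{\left(m,l \right)} = m + 11 = 11 + m$)
$\frac{1}{I{\left(54,h{\left(18 \right)} \right)}} = \frac{1}{11 + 54} = \frac{1}{65}$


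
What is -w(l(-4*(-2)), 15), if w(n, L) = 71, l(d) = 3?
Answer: -71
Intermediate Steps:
-w(l(-4*(-2)), 15) = -1*71 = -71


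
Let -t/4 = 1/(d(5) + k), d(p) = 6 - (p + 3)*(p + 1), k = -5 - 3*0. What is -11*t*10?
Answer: -440/47 ≈ -9.3617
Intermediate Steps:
k = -5 (k = -5 + 0 = -5)
d(p) = 6 - (1 + p)*(3 + p) (d(p) = 6 - (3 + p)*(1 + p) = 6 - (1 + p)*(3 + p))
t = 4/47 (t = -4/((3 - 1*5² - 4*5) - 5) = -4/((3 - 1*25 - 20) - 5) = -4/((3 - 25 - 20) - 5) = -4/(-42 - 5) = -4/(-47) = -4*(-1/47) = 4/47 ≈ 0.085106)
-11*t*10 = -11*4/47*10 = -44/47*10 = -440/47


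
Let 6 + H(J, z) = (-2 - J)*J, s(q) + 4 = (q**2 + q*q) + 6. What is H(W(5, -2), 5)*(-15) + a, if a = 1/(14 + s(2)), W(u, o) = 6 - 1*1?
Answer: 14761/24 ≈ 615.04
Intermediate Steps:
W(u, o) = 5 (W(u, o) = 6 - 1 = 5)
s(q) = 2 + 2*q**2 (s(q) = -4 + ((q**2 + q*q) + 6) = -4 + ((q**2 + q**2) + 6) = -4 + (2*q**2 + 6) = -4 + (6 + 2*q**2) = 2 + 2*q**2)
H(J, z) = -6 + J*(-2 - J) (H(J, z) = -6 + (-2 - J)*J = -6 + J*(-2 - J))
a = 1/24 (a = 1/(14 + (2 + 2*2**2)) = 1/(14 + (2 + 2*4)) = 1/(14 + (2 + 8)) = 1/(14 + 10) = 1/24 ≈ 0.041667)
H(W(5, -2), 5)*(-15) + a = (-6 - 1*5**2 - 2*5)*(-15) + 1/24 = (-6 - 1*25 - 10)*(-15) + 1/24 = (-6 - 25 - 10)*(-15) + 1/24 = -41*(-15) + 1/24 = 615 + 1/24 = 14761/24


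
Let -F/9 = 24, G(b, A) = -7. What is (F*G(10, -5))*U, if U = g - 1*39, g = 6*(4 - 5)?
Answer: -68040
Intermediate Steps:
g = -6 (g = 6*(-1) = -6)
F = -216 (F = -9*24 = -216)
U = -45 (U = -6 - 1*39 = -6 - 39 = -45)
(F*G(10, -5))*U = -216*(-7)*(-45) = 1512*(-45) = -68040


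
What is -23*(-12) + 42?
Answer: 318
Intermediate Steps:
-23*(-12) + 42 = 276 + 42 = 318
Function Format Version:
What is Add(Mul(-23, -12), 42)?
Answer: 318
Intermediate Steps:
Add(Mul(-23, -12), 42) = Add(276, 42) = 318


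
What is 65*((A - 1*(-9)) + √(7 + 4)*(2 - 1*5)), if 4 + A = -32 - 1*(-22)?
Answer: -325 - 195*√11 ≈ -971.74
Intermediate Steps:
A = -14 (A = -4 + (-32 - 1*(-22)) = -4 + (-32 + 22) = -4 - 10 = -14)
65*((A - 1*(-9)) + √(7 + 4)*(2 - 1*5)) = 65*((-14 - 1*(-9)) + √(7 + 4)*(2 - 1*5)) = 65*((-14 + 9) + √11*(2 - 5)) = 65*(-5 + √11*(-3)) = 65*(-5 - 3*√11) = -325 - 195*√11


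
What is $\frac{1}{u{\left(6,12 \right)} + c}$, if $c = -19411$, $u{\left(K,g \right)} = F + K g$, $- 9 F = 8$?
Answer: $- \frac{9}{174059} \approx -5.1707 \cdot 10^{-5}$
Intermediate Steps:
$F = - \frac{8}{9}$ ($F = \left(- \frac{1}{9}\right) 8 = - \frac{8}{9} \approx -0.88889$)
$u{\left(K,g \right)} = - \frac{8}{9} + K g$
$\frac{1}{u{\left(6,12 \right)} + c} = \frac{1}{\left(- \frac{8}{9} + 6 \cdot 12\right) - 19411} = \frac{1}{\left(- \frac{8}{9} + 72\right) - 19411} = \frac{1}{\frac{640}{9} - 19411} = \frac{1}{- \frac{174059}{9}} = - \frac{9}{174059}$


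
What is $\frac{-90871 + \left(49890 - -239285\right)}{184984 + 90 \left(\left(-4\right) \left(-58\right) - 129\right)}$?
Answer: $\frac{99152}{97127} \approx 1.0208$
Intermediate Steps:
$\frac{-90871 + \left(49890 - -239285\right)}{184984 + 90 \left(\left(-4\right) \left(-58\right) - 129\right)} = \frac{-90871 + \left(49890 + 239285\right)}{184984 + 90 \left(232 - 129\right)} = \frac{-90871 + 289175}{184984 + 90 \cdot 103} = \frac{198304}{184984 + 9270} = \frac{198304}{194254} = 198304 \cdot \frac{1}{194254} = \frac{99152}{97127}$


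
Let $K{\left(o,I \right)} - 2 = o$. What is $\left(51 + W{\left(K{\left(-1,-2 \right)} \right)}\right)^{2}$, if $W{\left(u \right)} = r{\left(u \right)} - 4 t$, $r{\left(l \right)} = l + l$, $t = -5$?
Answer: $5329$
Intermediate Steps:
$K{\left(o,I \right)} = 2 + o$
$r{\left(l \right)} = 2 l$
$W{\left(u \right)} = 20 + 2 u$ ($W{\left(u \right)} = 2 u - -20 = 2 u + 20 = 20 + 2 u$)
$\left(51 + W{\left(K{\left(-1,-2 \right)} \right)}\right)^{2} = \left(51 + \left(20 + 2 \left(2 - 1\right)\right)\right)^{2} = \left(51 + \left(20 + 2 \cdot 1\right)\right)^{2} = \left(51 + \left(20 + 2\right)\right)^{2} = \left(51 + 22\right)^{2} = 73^{2} = 5329$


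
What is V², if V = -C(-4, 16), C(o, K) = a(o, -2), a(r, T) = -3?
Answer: 9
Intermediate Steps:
C(o, K) = -3
V = 3 (V = -1*(-3) = 3)
V² = 3² = 9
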